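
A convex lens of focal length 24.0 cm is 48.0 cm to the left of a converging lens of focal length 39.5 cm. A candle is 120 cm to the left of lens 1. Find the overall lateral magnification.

Lens 1: 1/d_i1 = 1/(24.0) − 1/(120) = 0.03333, so d_i1 = 30.00 cm; m₁ = −d_i1/d_o1 = -0.2500.
d_o2 = 48.0 − (30.00) = 18.00 cm.
Lens 2: 1/d_i2 = 1/(39.5) − 1/(18.00) = -0.03024, so d_i2 = -33.07 cm; m₂ = −d_i2/d_o2 = +1.837.
m = m₁·m₂ = (-0.2500)(+1.837) = -0.459.

m = -0.459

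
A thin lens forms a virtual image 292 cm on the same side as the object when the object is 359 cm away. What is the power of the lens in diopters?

P = -0.0639 D

Virtual image ⇒ d_i = −292 cm.
1/f = 1/d_o + 1/d_i = 1/(359) + 1/(-292) = -0.0006391 cm⁻¹.
f = -1565 cm = -15.65 m, so P = 1/f = -0.0639 D.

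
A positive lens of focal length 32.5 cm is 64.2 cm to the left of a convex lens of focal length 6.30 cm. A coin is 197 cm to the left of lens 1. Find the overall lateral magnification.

Lens 1: 1/d_i1 = 1/(32.5) − 1/(197) = 0.02569, so d_i1 = 38.92 cm; m₁ = −d_i1/d_o1 = -0.1976.
d_o2 = 64.2 − (38.92) = 25.28 cm.
Lens 2: 1/d_i2 = 1/(6.30) − 1/(25.28) = 0.1192, so d_i2 = 8.391 cm; m₂ = −d_i2/d_o2 = -0.3319.
m = m₁·m₂ = (-0.1976)(-0.3319) = +0.0656.

m = +0.0656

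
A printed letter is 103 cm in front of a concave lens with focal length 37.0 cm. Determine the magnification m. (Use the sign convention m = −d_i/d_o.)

m = +0.264

For a concave lens, f = -37.0 cm.
1/d_i = 1/f − 1/d_o = 1/(-37.00) − 1/(103) = -0.03674, so d_i = -27.22 cm.
m = −d_i/d_o = −(-27.22)/(103) = +0.264.
The image is virtual, upright and reduced, on the same side as the object.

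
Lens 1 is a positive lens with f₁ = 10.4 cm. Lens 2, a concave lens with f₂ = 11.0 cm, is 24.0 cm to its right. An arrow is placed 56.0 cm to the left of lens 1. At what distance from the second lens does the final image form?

Lens 1: 1/d_i1 = 1/f₁ − 1/d_o1 = 1/(10.4) − 1/(56.0) = 0.07830, so d_i1 = 12.77 cm.
The intermediate image is 12.77 cm to the right of lens 1, which is 24.0 − (12.77) = 11.23 cm to the left of lens 2, so d_o2 = +11.23 cm.
Lens 2 is diverging, so f₂ = −11.0 cm.
Lens 2: 1/d_i2 = 1/f₂ − 1/d_o2 = 1/(-11.0) − 1/(11.23) = -0.1800, so d_i2 = -5.56 cm.
The final image is virtual, 5.56 cm to the left of lens 2 (overall magnification ≈ -0.11).

5.56 cm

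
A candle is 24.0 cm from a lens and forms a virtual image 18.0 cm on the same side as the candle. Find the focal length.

f = -72.0 cm (diverging)

Virtual image ⇒ d_i = −18.0 cm.
1/f = 1/d_o + 1/d_i = 1/(24.0) + 1/(-18.0) = -0.01389, so f = -72.0 cm.
Since f is negative, the lens is diverging.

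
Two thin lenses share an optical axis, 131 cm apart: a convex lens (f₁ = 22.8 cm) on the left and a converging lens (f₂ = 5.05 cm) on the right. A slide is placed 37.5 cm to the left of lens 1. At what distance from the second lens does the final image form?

Lens 1: 1/d_i1 = 1/f₁ − 1/d_o1 = 1/(22.8) − 1/(37.5) = 0.01719, so d_i1 = 58.16 cm.
The intermediate image is 58.16 cm to the right of lens 1, which is 131 − (58.16) = 72.84 cm to the left of lens 2, so d_o2 = +72.84 cm.
Lens 2: 1/d_i2 = 1/f₂ − 1/d_o2 = 1/(5.05) − 1/(72.84) = 0.1843, so d_i2 = 5.43 cm.
The final image is real, 5.43 cm to the right of lens 2 (overall magnification ≈ 0.12).

5.43 cm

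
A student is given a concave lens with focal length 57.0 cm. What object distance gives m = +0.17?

For a concave lens, f = -57.0 cm.
m = −d_i/d_o ⇒ d_i = −m·d_o.
1/f = 1/d_o + 1/d_i = 1/d_o − 1/(m·d_o) = (1 − 1/m)/d_o, so d_o = f(1 − 1/m) = (-57.00)(1 − 1/(+0.17)) = 278 cm.

278 cm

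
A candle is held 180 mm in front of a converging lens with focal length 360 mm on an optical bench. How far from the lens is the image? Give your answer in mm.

Thin-lens equation: 1/v = 1/f − 1/u = 1/(360.0) − 1/(180) = 0.002778 − 0.005556 = -0.002778, so v = -360 mm.
The image is virtual, upright and enlarged, on the same side as the object.

360 mm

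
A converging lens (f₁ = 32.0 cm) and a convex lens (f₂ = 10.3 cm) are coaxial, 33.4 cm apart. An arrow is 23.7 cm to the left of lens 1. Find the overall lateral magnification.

Lens 1: 1/d_i1 = 1/(32.0) − 1/(23.7) = -0.01094, so d_i1 = -91.37 cm; m₁ = −d_i1/d_o1 = +3.855.
d_o2 = 33.4 − (-91.37) = 124.8 cm.
Lens 2: 1/d_i2 = 1/(10.3) − 1/(124.8) = 0.08907, so d_i2 = 11.23 cm; m₂ = −d_i2/d_o2 = -0.08996.
m = m₁·m₂ = (+3.855)(-0.08996) = -0.347.

m = -0.347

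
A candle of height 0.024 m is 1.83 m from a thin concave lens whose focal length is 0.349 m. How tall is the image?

0.00384 m

For a concave lens, f = -0.349 m.
1/d_i = 1/f − 1/d_o = 1/(-0.3490) − 1/(1.83) = -3.412, so d_i = -0.2931 m.
m = −d_i/d_o = +0.1602.
|h_i| = |m|·h_o = 0.1602 × 0.024 = 0.00384 m. The image is virtual, upright and reduced, on the same side as the object.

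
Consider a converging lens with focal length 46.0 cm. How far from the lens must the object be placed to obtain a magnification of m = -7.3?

52.3 cm

m = −d_i/d_o ⇒ d_i = −m·d_o.
1/f = 1/d_o + 1/d_i = 1/d_o − 1/(m·d_o) = (1 − 1/m)/d_o, so d_o = f(1 − 1/m) = (46.00)(1 − 1/(-7.3)) = 52.3 cm.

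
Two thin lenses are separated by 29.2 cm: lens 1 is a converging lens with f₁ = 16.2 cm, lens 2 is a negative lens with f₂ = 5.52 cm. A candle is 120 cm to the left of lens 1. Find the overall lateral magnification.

m = -0.0539

Lens 1: 1/d_i1 = 1/(16.2) − 1/(120) = 0.05340, so d_i1 = 18.73 cm; m₁ = −d_i1/d_o1 = -0.1561.
d_o2 = 29.2 − (18.73) = 10.47 cm.
f₂ = −5.52 cm (diverging).
Lens 2: 1/d_i2 = 1/(-5.52) − 1/(10.47) = -0.2767, so d_i2 = -3.614 cm; m₂ = −d_i2/d_o2 = +0.3452.
m = m₁·m₂ = (-0.1561)(+0.3452) = -0.0539.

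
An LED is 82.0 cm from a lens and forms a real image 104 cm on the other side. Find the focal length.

f = 45.8 cm (converging)

Real image ⇒ d_i = +104 cm.
1/f = 1/d_o + 1/d_i = 1/(82.0) + 1/(104) = 0.02181, so f = 45.8 cm.
Since f is positive, the lens is converging.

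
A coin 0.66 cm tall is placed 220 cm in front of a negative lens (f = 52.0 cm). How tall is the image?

For a negative lens, f = -52.0 cm.
1/d_i = 1/f − 1/d_o = 1/(-52.00) − 1/(220) = -0.02378, so d_i = -42.06 cm.
m = −d_i/d_o = +0.1912.
|h_i| = |m|·h_o = 0.1912 × 0.66 = 0.126 cm. The image is virtual, upright and reduced, on the same side as the object.

0.126 cm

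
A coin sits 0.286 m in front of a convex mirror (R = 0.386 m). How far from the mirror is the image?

0.115 m

f = R/2 = 0.386/2 = 0.1930 m; for a convex mirror, f = -0.1930 m.
Mirror equation: 1/d_i = 1/f − 1/d_o = 1/(-0.1930) − 1/(0.286) = -5.181 − 3.497 = -8.678, so d_i = -0.115 m.
The image is virtual, upright and reduced, behind the mirror.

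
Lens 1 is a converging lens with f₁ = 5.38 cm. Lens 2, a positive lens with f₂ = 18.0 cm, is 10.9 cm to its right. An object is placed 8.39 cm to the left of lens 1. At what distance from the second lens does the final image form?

3.34 cm

Lens 1: 1/d_i1 = 1/f₁ − 1/d_o1 = 1/(5.38) − 1/(8.39) = 0.06668, so d_i1 = 15.00 cm.
The intermediate image is 15.00 cm to the right of lens 1, which lies 4.100 cm to the right of lens 2 — a virtual object — so d_o2 = −4.100 cm.
Lens 2: 1/d_i2 = 1/f₂ − 1/d_o2 = 1/(18.0) − 1/(-4.100) = 0.2995, so d_i2 = 3.34 cm.
The final image is real, 3.34 cm to the right of lens 2 (overall magnification ≈ -1.5).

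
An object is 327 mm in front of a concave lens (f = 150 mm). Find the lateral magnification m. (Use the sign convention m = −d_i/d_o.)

For a concave lens, f = -150 mm.
1/d_i = 1/f − 1/d_o = 1/(-150.0) − 1/(327) = -0.009725, so d_i = -102.8 mm.
m = −d_i/d_o = −(-102.8)/(327) = +0.314.
The image is virtual, upright and reduced, on the same side as the object.

m = +0.314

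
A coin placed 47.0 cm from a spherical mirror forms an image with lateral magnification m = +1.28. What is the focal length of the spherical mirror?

f = 215 cm (concave)

m = −d_i/d_o ⇒ d_i = −m·d_o = −(+1.28)·(47.0) = -60.16 cm.
1/f = 1/d_o + 1/d_i = 1/(47.0) + 1/(-60.16) = 0.004654, so f = 215 cm.
Since f is positive, the spherical mirror is concave.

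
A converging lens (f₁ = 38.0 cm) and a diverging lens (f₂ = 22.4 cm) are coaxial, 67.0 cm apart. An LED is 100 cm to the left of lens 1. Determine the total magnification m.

m = -0.488

Lens 1: 1/d_i1 = 1/(38.0) − 1/(100) = 0.01632, so d_i1 = 61.29 cm; m₁ = −d_i1/d_o1 = -0.6129.
d_o2 = 67.0 − (61.29) = 5.710 cm.
f₂ = −22.4 cm (diverging).
Lens 2: 1/d_i2 = 1/(-22.4) − 1/(5.710) = -0.2198, so d_i2 = -4.550 cm; m₂ = −d_i2/d_o2 = +0.7969.
m = m₁·m₂ = (-0.6129)(+0.7969) = -0.488.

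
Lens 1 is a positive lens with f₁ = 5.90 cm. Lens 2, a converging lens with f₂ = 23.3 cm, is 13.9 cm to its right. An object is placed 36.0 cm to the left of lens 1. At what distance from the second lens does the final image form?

Lens 1: 1/d_i1 = 1/f₁ − 1/d_o1 = 1/(5.90) − 1/(36.0) = 0.1417, so d_i1 = 7.056 cm.
The intermediate image is 7.056 cm to the right of lens 1, which is 13.9 − (7.056) = 6.844 cm to the left of lens 2, so d_o2 = +6.844 cm.
Lens 2: 1/d_i2 = 1/f₂ − 1/d_o2 = 1/(23.3) − 1/(6.844) = -0.1032, so d_i2 = -9.69 cm.
The final image is virtual, 9.69 cm to the left of lens 2 (overall magnification ≈ -0.28).

9.69 cm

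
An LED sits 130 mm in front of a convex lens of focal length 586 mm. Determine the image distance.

167 mm

Lens equation: 1/q = 1/f − 1/p = 1/(586.0) − 1/(130) = 0.001706 − 0.007692 = -0.005986, so q = -167 mm.
The image is virtual, upright and enlarged, on the same side as the object.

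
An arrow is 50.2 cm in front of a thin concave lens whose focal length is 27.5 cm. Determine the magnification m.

For a concave lens, f = -27.5 cm.
1/d_i = 1/f − 1/d_o = 1/(-27.50) − 1/(50.2) = -0.05628, so d_i = -17.77 cm.
m = −d_i/d_o = −(-17.77)/(50.2) = +0.354.
The image is virtual, upright and reduced, on the same side as the object.

m = +0.354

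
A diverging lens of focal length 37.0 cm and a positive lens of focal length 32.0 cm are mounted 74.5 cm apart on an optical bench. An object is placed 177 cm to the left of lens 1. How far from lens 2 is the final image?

46.0 cm

Lens 1 is diverging, so f₁ = −37.0 cm.
Lens 1: 1/d_i1 = 1/f₁ − 1/d_o1 = 1/(-37.0) − 1/(177) = -0.03268, so d_i1 = -30.60 cm.
The intermediate image is 30.60 cm to the left of lens 1 (virtual), which is 74.5 − (-30.60) = 105.1 cm to the left of lens 2, so d_o2 = +105.1 cm.
Lens 2: 1/d_i2 = 1/f₂ − 1/d_o2 = 1/(32.0) − 1/(105.1) = 0.02174, so d_i2 = 46.0 cm.
The final image is real, 46.0 cm to the right of lens 2 (overall magnification ≈ -0.076).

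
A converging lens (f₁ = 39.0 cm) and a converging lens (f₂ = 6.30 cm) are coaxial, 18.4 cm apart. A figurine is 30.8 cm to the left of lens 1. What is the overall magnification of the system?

Lens 1: 1/d_i1 = 1/(39.0) − 1/(30.8) = -0.006827, so d_i1 = -146.5 cm; m₁ = −d_i1/d_o1 = +4.756.
d_o2 = 18.4 − (-146.5) = 164.9 cm.
Lens 2: 1/d_i2 = 1/(6.30) − 1/(164.9) = 0.1527, so d_i2 = 6.550 cm; m₂ = −d_i2/d_o2 = -0.03972.
m = m₁·m₂ = (+4.756)(-0.03972) = -0.189.

m = -0.189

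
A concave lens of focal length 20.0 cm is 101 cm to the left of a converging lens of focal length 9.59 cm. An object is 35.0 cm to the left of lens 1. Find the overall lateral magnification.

f₁ = −20.0 cm (diverging).
Lens 1: 1/d_i1 = 1/(-20.0) − 1/(35.0) = -0.07857, so d_i1 = -12.73 cm; m₁ = −d_i1/d_o1 = +0.3637.
d_o2 = 101 − (-12.73) = 113.7 cm.
Lens 2: 1/d_i2 = 1/(9.59) − 1/(113.7) = 0.09548, so d_i2 = 10.47 cm; m₂ = −d_i2/d_o2 = -0.09211.
m = m₁·m₂ = (+0.3637)(-0.09211) = -0.0335.

m = -0.0335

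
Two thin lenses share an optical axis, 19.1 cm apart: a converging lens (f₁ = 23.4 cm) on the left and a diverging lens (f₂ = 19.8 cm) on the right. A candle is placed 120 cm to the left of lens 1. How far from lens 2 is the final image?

20.1 cm

Lens 1: 1/d_i1 = 1/f₁ − 1/d_o1 = 1/(23.4) − 1/(120) = 0.03440, so d_i1 = 29.07 cm.
The intermediate image is 29.07 cm to the right of lens 1, which lies 9.970 cm to the right of lens 2 — a virtual object — so d_o2 = −9.970 cm.
Lens 2 is diverging, so f₂ = −19.8 cm.
Lens 2: 1/d_i2 = 1/f₂ − 1/d_o2 = 1/(-19.8) − 1/(-9.970) = 0.04980, so d_i2 = 20.1 cm.
The final image is real, 20.1 cm to the right of lens 2 (overall magnification ≈ -0.49).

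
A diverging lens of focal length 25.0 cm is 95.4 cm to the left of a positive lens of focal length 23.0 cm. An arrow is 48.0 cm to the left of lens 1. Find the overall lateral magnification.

f₁ = −25.0 cm (diverging).
Lens 1: 1/d_i1 = 1/(-25.0) − 1/(48.0) = -0.06083, so d_i1 = -16.44 cm; m₁ = −d_i1/d_o1 = +0.3425.
d_o2 = 95.4 − (-16.44) = 111.8 cm.
Lens 2: 1/d_i2 = 1/(23.0) − 1/(111.8) = 0.03453, so d_i2 = 28.96 cm; m₂ = −d_i2/d_o2 = -0.2590.
m = m₁·m₂ = (+0.3425)(-0.2590) = -0.0887.

m = -0.0887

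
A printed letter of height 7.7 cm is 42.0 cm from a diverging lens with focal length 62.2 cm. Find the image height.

4.60 cm

For a diverging lens, f = -62.2 cm.
1/d_i = 1/f − 1/d_o = 1/(-62.20) − 1/(42.0) = -0.03989, so d_i = -25.07 cm.
m = −d_i/d_o = +0.5969.
|h_i| = |m|·h_o = 0.5969 × 7.7 = 4.60 cm. The image is virtual, upright and reduced, on the same side as the object.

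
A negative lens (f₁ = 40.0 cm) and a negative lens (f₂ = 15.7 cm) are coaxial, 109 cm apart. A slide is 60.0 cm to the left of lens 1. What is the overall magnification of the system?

m = +0.0422

f₁ = −40.0 cm (diverging).
Lens 1: 1/d_i1 = 1/(-40.0) − 1/(60.0) = -0.04167, so d_i1 = -24.00 cm; m₁ = −d_i1/d_o1 = +0.4000.
d_o2 = 109 − (-24.00) = 133.0 cm.
f₂ = −15.7 cm (diverging).
Lens 2: 1/d_i2 = 1/(-15.7) − 1/(133.0) = -0.07121, so d_i2 = -14.04 cm; m₂ = −d_i2/d_o2 = +0.1056.
m = m₁·m₂ = (+0.4000)(+0.1056) = +0.0422.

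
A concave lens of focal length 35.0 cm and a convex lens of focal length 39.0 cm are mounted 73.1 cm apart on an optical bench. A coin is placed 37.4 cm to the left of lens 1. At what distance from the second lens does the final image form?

68.1 cm

Lens 1 is diverging, so f₁ = −35.0 cm.
Lens 1: 1/d_i1 = 1/f₁ − 1/d_o1 = 1/(-35.0) − 1/(37.4) = -0.05531, so d_i1 = -18.08 cm.
The intermediate image is 18.08 cm to the left of lens 1 (virtual), which is 73.1 − (-18.08) = 91.18 cm to the left of lens 2, so d_o2 = +91.18 cm.
Lens 2: 1/d_i2 = 1/f₂ − 1/d_o2 = 1/(39.0) − 1/(91.18) = 0.01467, so d_i2 = 68.1 cm.
The final image is real, 68.1 cm to the right of lens 2 (overall magnification ≈ -0.36).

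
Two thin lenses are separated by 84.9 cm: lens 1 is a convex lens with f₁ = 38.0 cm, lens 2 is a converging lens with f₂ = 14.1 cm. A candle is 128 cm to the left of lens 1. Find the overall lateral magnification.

m = +0.355

Lens 1: 1/d_i1 = 1/(38.0) − 1/(128) = 0.01850, so d_i1 = 54.04 cm; m₁ = −d_i1/d_o1 = -0.4222.
d_o2 = 84.9 − (54.04) = 30.86 cm.
Lens 2: 1/d_i2 = 1/(14.1) − 1/(30.86) = 0.03852, so d_i2 = 25.96 cm; m₂ = −d_i2/d_o2 = -0.8413.
m = m₁·m₂ = (-0.4222)(-0.8413) = +0.355.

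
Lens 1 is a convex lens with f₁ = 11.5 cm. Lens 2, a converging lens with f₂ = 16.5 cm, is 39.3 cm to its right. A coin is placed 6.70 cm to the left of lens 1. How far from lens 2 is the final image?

Lens 1: 1/d_i1 = 1/f₁ − 1/d_o1 = 1/(11.5) − 1/(6.70) = -0.06230, so d_i1 = -16.05 cm.
The intermediate image is 16.05 cm to the left of lens 1 (virtual), which is 39.3 − (-16.05) = 55.35 cm to the left of lens 2, so d_o2 = +55.35 cm.
Lens 2: 1/d_i2 = 1/f₂ − 1/d_o2 = 1/(16.5) − 1/(55.35) = 0.04254, so d_i2 = 23.5 cm.
The final image is real, 23.5 cm to the right of lens 2 (overall magnification ≈ -1.0).

23.5 cm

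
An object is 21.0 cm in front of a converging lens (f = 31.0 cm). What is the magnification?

m = +3.10

1/d_i = 1/f − 1/d_o = 1/(31.00) − 1/(21.0) = -0.01536, so d_i = -65.10 cm.
m = −d_i/d_o = −(-65.10)/(21.0) = +3.10.
The image is virtual, upright and enlarged, on the same side as the object.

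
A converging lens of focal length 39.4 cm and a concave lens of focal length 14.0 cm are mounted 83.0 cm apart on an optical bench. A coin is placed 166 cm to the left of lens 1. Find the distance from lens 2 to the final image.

9.68 cm

Lens 1: 1/d_i1 = 1/f₁ − 1/d_o1 = 1/(39.4) − 1/(166) = 0.01936, so d_i1 = 51.66 cm.
The intermediate image is 51.66 cm to the right of lens 1, which is 83.0 − (51.66) = 31.34 cm to the left of lens 2, so d_o2 = +31.34 cm.
Lens 2 is diverging, so f₂ = −14.0 cm.
Lens 2: 1/d_i2 = 1/f₂ − 1/d_o2 = 1/(-14.0) − 1/(31.34) = -0.1033, so d_i2 = -9.68 cm.
The final image is virtual, 9.68 cm to the left of lens 2 (overall magnification ≈ -0.096).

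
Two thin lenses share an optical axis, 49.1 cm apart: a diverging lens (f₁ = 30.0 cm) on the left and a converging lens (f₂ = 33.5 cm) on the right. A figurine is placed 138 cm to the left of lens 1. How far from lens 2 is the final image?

61.4 cm

Lens 1 is diverging, so f₁ = −30.0 cm.
Lens 1: 1/d_i1 = 1/f₁ − 1/d_o1 = 1/(-30.0) − 1/(138) = -0.04058, so d_i1 = -24.64 cm.
The intermediate image is 24.64 cm to the left of lens 1 (virtual), which is 49.1 − (-24.64) = 73.74 cm to the left of lens 2, so d_o2 = +73.74 cm.
Lens 2: 1/d_i2 = 1/f₂ − 1/d_o2 = 1/(33.5) − 1/(73.74) = 0.01629, so d_i2 = 61.4 cm.
The final image is real, 61.4 cm to the right of lens 2 (overall magnification ≈ -0.15).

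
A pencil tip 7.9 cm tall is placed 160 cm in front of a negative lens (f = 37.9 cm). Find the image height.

For a negative lens, f = -37.9 cm.
1/d_i = 1/f − 1/d_o = 1/(-37.90) − 1/(160) = -0.03264, so d_i = -30.64 cm.
m = −d_i/d_o = +0.1915.
|h_i| = |m|·h_o = 0.1915 × 7.9 = 1.51 cm. The image is virtual, upright and reduced, on the same side as the object.

1.51 cm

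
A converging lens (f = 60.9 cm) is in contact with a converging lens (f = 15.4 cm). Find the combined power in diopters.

P = +8.14 D

P₁ = 1/f₁ = 1/(0.609 m) = +1.642 D; P₂ = 1/f₂ = 1/(0.154 m) = +6.494 D.
For thin lenses in contact, P = P₁ + P₂ = (+1.642) + (+6.494) = +8.14 D.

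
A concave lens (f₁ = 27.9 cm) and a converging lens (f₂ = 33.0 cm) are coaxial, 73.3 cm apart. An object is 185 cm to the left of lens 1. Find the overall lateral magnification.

f₁ = −27.9 cm (diverging).
Lens 1: 1/d_i1 = 1/(-27.9) − 1/(185) = -0.04125, so d_i1 = -24.24 cm; m₁ = −d_i1/d_o1 = +0.1310.
d_o2 = 73.3 − (-24.24) = 97.54 cm.
Lens 2: 1/d_i2 = 1/(33.0) − 1/(97.54) = 0.02005, so d_i2 = 49.87 cm; m₂ = −d_i2/d_o2 = -0.5113.
m = m₁·m₂ = (+0.1310)(-0.5113) = -0.0670.

m = -0.0670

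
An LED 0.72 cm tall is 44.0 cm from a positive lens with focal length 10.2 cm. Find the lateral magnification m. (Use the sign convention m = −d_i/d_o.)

1/d_i = 1/f − 1/d_o = 1/(10.20) − 1/(44.0) = 0.07531, so d_i = 13.28 cm.
m = −d_i/d_o = −(13.28)/(44.0) = -0.302.
The image is real, inverted and reduced, on the far side of the lens.

m = -0.302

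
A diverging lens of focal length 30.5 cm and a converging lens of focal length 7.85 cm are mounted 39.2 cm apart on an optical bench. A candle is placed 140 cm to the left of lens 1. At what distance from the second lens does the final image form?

8.94 cm

Lens 1 is diverging, so f₁ = −30.5 cm.
Lens 1: 1/d_i1 = 1/f₁ − 1/d_o1 = 1/(-30.5) − 1/(140) = -0.03993, so d_i1 = -25.04 cm.
The intermediate image is 25.04 cm to the left of lens 1 (virtual), which is 39.2 − (-25.04) = 64.24 cm to the left of lens 2, so d_o2 = +64.24 cm.
Lens 2: 1/d_i2 = 1/f₂ − 1/d_o2 = 1/(7.85) − 1/(64.24) = 0.1118, so d_i2 = 8.94 cm.
The final image is real, 8.94 cm to the right of lens 2 (overall magnification ≈ -0.025).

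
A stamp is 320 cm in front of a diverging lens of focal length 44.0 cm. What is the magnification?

For a diverging lens, f = -44.0 cm.
1/d_i = 1/f − 1/d_o = 1/(-44.00) − 1/(320) = -0.02585, so d_i = -38.68 cm.
m = −d_i/d_o = −(-38.68)/(320) = +0.121.
The image is virtual, upright and reduced, on the same side as the object.

m = +0.121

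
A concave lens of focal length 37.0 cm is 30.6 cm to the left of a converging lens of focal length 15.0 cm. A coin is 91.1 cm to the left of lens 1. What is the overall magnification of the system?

m = -0.103

f₁ = −37.0 cm (diverging).
Lens 1: 1/d_i1 = 1/(-37.0) − 1/(91.1) = -0.03800, so d_i1 = -26.31 cm; m₁ = −d_i1/d_o1 = +0.2888.
d_o2 = 30.6 − (-26.31) = 56.91 cm.
Lens 2: 1/d_i2 = 1/(15.0) − 1/(56.91) = 0.04910, so d_i2 = 20.37 cm; m₂ = −d_i2/d_o2 = -0.3579.
m = m₁·m₂ = (+0.2888)(-0.3579) = -0.103.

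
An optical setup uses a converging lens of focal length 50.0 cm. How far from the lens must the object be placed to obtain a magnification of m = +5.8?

41.4 cm

m = −d_i/d_o ⇒ d_i = −m·d_o.
1/f = 1/d_o + 1/d_i = 1/d_o − 1/(m·d_o) = (1 − 1/m)/d_o, so d_o = f(1 − 1/m) = (50.00)(1 − 1/(+5.8)) = 41.4 cm.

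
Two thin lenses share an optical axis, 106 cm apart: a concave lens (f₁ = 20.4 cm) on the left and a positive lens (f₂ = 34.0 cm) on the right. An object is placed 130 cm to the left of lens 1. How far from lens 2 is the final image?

46.9 cm

Lens 1 is diverging, so f₁ = −20.4 cm.
Lens 1: 1/d_i1 = 1/f₁ − 1/d_o1 = 1/(-20.4) − 1/(130) = -0.05671, so d_i1 = -17.63 cm.
The intermediate image is 17.63 cm to the left of lens 1 (virtual), which is 106 − (-17.63) = 123.6 cm to the left of lens 2, so d_o2 = +123.6 cm.
Lens 2: 1/d_i2 = 1/f₂ − 1/d_o2 = 1/(34.0) − 1/(123.6) = 0.02132, so d_i2 = 46.9 cm.
The final image is real, 46.9 cm to the right of lens 2 (overall magnification ≈ -0.051).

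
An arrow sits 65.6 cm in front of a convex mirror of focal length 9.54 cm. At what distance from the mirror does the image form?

8.33 cm

For a convex mirror, f = -9.54 cm.
Mirror equation: 1/s_i = 1/f − 1/s_o = 1/(-9.540) − 1/(65.6) = -0.1048 − 0.01524 = -0.1201, so s_i = -8.33 cm.
The image is virtual, upright and reduced, behind the mirror.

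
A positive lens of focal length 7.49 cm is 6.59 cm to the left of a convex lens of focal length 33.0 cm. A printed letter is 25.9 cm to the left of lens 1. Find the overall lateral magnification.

m = -0.363

Lens 1: 1/d_i1 = 1/(7.49) − 1/(25.9) = 0.09490, so d_i1 = 10.54 cm; m₁ = −d_i1/d_o1 = -0.4069.
d_o2 = 6.59 − (10.54) = -3.950 cm (virtual object).
Lens 2: 1/d_i2 = 1/(33.0) − 1/(-3.950) = 0.2835, so d_i2 = 3.528 cm; m₂ = −d_i2/d_o2 = +0.8931.
m = m₁·m₂ = (-0.4069)(+0.8931) = -0.363.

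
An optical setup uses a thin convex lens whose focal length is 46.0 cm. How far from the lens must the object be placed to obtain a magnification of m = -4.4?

m = −d_i/d_o ⇒ d_i = −m·d_o.
1/f = 1/d_o + 1/d_i = 1/d_o − 1/(m·d_o) = (1 − 1/m)/d_o, so d_o = f(1 − 1/m) = (46.00)(1 − 1/(-4.4)) = 56.5 cm.

56.5 cm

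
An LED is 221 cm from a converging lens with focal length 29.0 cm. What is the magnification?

1/d_i = 1/f − 1/d_o = 1/(29.00) − 1/(221) = 0.02996, so d_i = 33.38 cm.
m = −d_i/d_o = −(33.38)/(221) = -0.151.
The image is real, inverted and reduced, on the far side of the lens.

m = -0.151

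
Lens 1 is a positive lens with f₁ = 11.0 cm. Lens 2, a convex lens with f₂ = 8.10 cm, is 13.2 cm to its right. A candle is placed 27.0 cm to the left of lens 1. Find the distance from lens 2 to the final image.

Lens 1: 1/d_i1 = 1/f₁ − 1/d_o1 = 1/(11.0) − 1/(27.0) = 0.05387, so d_i1 = 18.56 cm.
The intermediate image is 18.56 cm to the right of lens 1, which lies 5.360 cm to the right of lens 2 — a virtual object — so d_o2 = −5.360 cm.
Lens 2: 1/d_i2 = 1/f₂ − 1/d_o2 = 1/(8.10) − 1/(-5.360) = 0.3100, so d_i2 = 3.23 cm.
The final image is real, 3.23 cm to the right of lens 2 (overall magnification ≈ -0.41).

3.23 cm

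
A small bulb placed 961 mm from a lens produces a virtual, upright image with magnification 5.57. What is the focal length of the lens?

f = 1170 mm (converging)

m = −d_i/d_o ⇒ d_i = −m·d_o = −(+5.57)·(961) = -5353 mm.
1/f = 1/d_o + 1/d_i = 1/(961) + 1/(-5353) = 0.0008538, so f = 1170 mm.
Since f is positive, the lens is converging.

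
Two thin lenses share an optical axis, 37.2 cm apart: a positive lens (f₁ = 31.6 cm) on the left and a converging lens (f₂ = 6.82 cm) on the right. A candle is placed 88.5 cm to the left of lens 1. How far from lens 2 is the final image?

Lens 1: 1/d_i1 = 1/f₁ − 1/d_o1 = 1/(31.6) − 1/(88.5) = 0.02035, so d_i1 = 49.15 cm.
The intermediate image is 49.15 cm to the right of lens 1, which lies 11.95 cm to the right of lens 2 — a virtual object — so d_o2 = −11.95 cm.
Lens 2: 1/d_i2 = 1/f₂ − 1/d_o2 = 1/(6.82) − 1/(-11.95) = 0.2303, so d_i2 = 4.34 cm.
The final image is real, 4.34 cm to the right of lens 2 (overall magnification ≈ -0.20).

4.34 cm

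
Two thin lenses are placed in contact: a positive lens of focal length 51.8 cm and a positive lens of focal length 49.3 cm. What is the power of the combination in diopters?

P₁ = 1/f₁ = 1/(0.518 m) = +1.931 D; P₂ = 1/f₂ = 1/(0.493 m) = +2.028 D.
For thin lenses in contact, P = P₁ + P₂ = (+1.931) + (+2.028) = +3.96 D.

P = +3.96 D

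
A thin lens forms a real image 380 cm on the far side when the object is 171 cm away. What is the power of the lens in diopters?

d_i = +380 cm.
1/f = 1/d_o + 1/d_i = 1/(171) + 1/(380) = 0.008480 cm⁻¹.
f = 117.9 cm = 1.179 m, so P = 1/f = +0.848 D.

P = +0.848 D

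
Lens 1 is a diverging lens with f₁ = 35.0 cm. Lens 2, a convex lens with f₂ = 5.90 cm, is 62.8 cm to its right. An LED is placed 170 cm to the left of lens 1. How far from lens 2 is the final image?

6.31 cm

Lens 1 is diverging, so f₁ = −35.0 cm.
Lens 1: 1/d_i1 = 1/f₁ − 1/d_o1 = 1/(-35.0) − 1/(170) = -0.03445, so d_i1 = -29.02 cm.
The intermediate image is 29.02 cm to the left of lens 1 (virtual), which is 62.8 − (-29.02) = 91.82 cm to the left of lens 2, so d_o2 = +91.82 cm.
Lens 2: 1/d_i2 = 1/f₂ − 1/d_o2 = 1/(5.90) − 1/(91.82) = 0.1586, so d_i2 = 6.31 cm.
The final image is real, 6.31 cm to the right of lens 2 (overall magnification ≈ -0.012).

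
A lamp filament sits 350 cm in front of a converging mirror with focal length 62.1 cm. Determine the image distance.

Mirror equation: 1/v = 1/f − 1/u = 1/(62.10) − 1/(350) = 0.01610 − 0.002857 = 0.01325, so v = 75.5 cm.
The image is real, inverted and reduced, in front of the mirror.

75.5 cm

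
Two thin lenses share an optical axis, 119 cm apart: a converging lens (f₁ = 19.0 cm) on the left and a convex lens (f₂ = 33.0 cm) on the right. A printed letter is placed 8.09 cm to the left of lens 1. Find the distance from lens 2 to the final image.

Lens 1: 1/d_i1 = 1/f₁ − 1/d_o1 = 1/(19.0) − 1/(8.09) = -0.07098, so d_i1 = -14.09 cm.
The intermediate image is 14.09 cm to the left of lens 1 (virtual), which is 119 − (-14.09) = 133.1 cm to the left of lens 2, so d_o2 = +133.1 cm.
Lens 2: 1/d_i2 = 1/f₂ − 1/d_o2 = 1/(33.0) − 1/(133.1) = 0.02279, so d_i2 = 43.9 cm.
The final image is real, 43.9 cm to the right of lens 2 (overall magnification ≈ -0.57).

43.9 cm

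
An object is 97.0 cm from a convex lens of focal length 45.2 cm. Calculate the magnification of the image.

1/d_i = 1/f − 1/d_o = 1/(45.20) − 1/(97.0) = 0.01181, so d_i = 84.64 cm.
m = −d_i/d_o = −(84.64)/(97.0) = -0.873.
The image is real, inverted and reduced, on the far side of the lens.

m = -0.873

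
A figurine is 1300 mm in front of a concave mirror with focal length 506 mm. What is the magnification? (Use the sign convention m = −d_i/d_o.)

m = -0.637

1/d_i = 1/f − 1/d_o = 1/(506.0) − 1/(1300) = 0.001207, so d_i = 828.5 mm.
m = −d_i/d_o = −(828.5)/(1300) = -0.637.
The image is real, inverted and reduced, in front of the mirror.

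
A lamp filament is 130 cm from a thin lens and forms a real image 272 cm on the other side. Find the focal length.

f = 88.0 cm (converging)

Real image ⇒ d_i = +272 cm.
1/f = 1/d_o + 1/d_i = 1/(130) + 1/(272) = 0.01137, so f = 88.0 cm.
Since f is positive, the thin lens is converging.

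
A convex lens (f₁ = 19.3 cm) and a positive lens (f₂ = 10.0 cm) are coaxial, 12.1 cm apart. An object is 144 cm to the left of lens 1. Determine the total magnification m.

Lens 1: 1/d_i1 = 1/(19.3) − 1/(144) = 0.04487, so d_i1 = 22.29 cm; m₁ = −d_i1/d_o1 = -0.1548.
d_o2 = 12.1 − (22.29) = -10.19 cm (virtual object).
Lens 2: 1/d_i2 = 1/(10.0) − 1/(-10.19) = 0.1981, so d_i2 = 5.047 cm; m₂ = −d_i2/d_o2 = +0.4953.
m = m₁·m₂ = (-0.1548)(+0.4953) = -0.0767.

m = -0.0767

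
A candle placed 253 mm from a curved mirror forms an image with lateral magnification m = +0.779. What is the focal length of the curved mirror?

f = -892 mm (convex)

m = −d_i/d_o ⇒ d_i = −m·d_o = −(+0.779)·(253) = -197.1 mm.
1/f = 1/d_o + 1/d_i = 1/(253) + 1/(-197.1) = -0.001121, so f = -892 mm.
Since f is negative, the curved mirror is convex.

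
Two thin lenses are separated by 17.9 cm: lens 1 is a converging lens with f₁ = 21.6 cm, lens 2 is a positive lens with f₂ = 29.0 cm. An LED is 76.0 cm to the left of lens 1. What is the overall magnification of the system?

m = -0.279

Lens 1: 1/d_i1 = 1/(21.6) − 1/(76.0) = 0.03314, so d_i1 = 30.18 cm; m₁ = −d_i1/d_o1 = -0.3971.
d_o2 = 17.9 − (30.18) = -12.28 cm (virtual object).
Lens 2: 1/d_i2 = 1/(29.0) − 1/(-12.28) = 0.1159, so d_i2 = 8.627 cm; m₂ = −d_i2/d_o2 = +0.7025.
m = m₁·m₂ = (-0.3971)(+0.7025) = -0.279.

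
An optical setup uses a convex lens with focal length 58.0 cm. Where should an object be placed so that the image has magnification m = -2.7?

m = −d_i/d_o ⇒ d_i = −m·d_o.
1/f = 1/d_o + 1/d_i = 1/d_o − 1/(m·d_o) = (1 − 1/m)/d_o, so d_o = f(1 − 1/m) = (58.00)(1 − 1/(-2.7)) = 79.5 cm.

79.5 cm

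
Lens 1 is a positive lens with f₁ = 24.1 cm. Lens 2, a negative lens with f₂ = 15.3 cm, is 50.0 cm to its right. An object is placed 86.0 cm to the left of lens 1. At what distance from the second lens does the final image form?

7.94 cm

Lens 1: 1/d_i1 = 1/f₁ − 1/d_o1 = 1/(24.1) − 1/(86.0) = 0.02987, so d_i1 = 33.48 cm.
The intermediate image is 33.48 cm to the right of lens 1, which is 50.0 − (33.48) = 16.52 cm to the left of lens 2, so d_o2 = +16.52 cm.
Lens 2 is diverging, so f₂ = −15.3 cm.
Lens 2: 1/d_i2 = 1/f₂ − 1/d_o2 = 1/(-15.3) − 1/(16.52) = -0.1259, so d_i2 = -7.94 cm.
The final image is virtual, 7.94 cm to the left of lens 2 (overall magnification ≈ -0.19).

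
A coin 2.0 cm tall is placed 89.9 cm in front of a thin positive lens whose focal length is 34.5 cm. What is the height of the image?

1.25 cm

1/d_i = 1/f − 1/d_o = 1/(34.50) − 1/(89.9) = 0.01786, so d_i = 55.98 cm.
m = −d_i/d_o = -0.6227.
|h_i| = |m|·h_o = 0.6227 × 2.0 = 1.25 cm. The image is real, inverted and reduced, on the far side of the lens.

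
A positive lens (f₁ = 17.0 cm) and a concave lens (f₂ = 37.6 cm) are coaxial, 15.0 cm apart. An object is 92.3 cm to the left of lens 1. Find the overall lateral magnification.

m = -0.267

Lens 1: 1/d_i1 = 1/(17.0) − 1/(92.3) = 0.04799, so d_i1 = 20.84 cm; m₁ = −d_i1/d_o1 = -0.2258.
d_o2 = 15.0 − (20.84) = -5.840 cm (virtual object).
f₂ = −37.6 cm (diverging).
Lens 2: 1/d_i2 = 1/(-37.6) − 1/(-5.840) = 0.1446, so d_i2 = 6.914 cm; m₂ = −d_i2/d_o2 = +1.184.
m = m₁·m₂ = (-0.2258)(+1.184) = -0.267.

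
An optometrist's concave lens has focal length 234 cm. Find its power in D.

P = -0.427 D

For a concave lens, f = −234 cm.
f = -234 cm = -2.34 m.
P = 1/f = 1/(-2.34 m) = -0.427 D.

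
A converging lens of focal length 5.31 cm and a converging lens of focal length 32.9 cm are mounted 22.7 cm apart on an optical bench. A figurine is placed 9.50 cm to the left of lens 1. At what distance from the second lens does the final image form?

Lens 1: 1/d_i1 = 1/f₁ − 1/d_o1 = 1/(5.31) − 1/(9.50) = 0.08306, so d_i1 = 12.04 cm.
The intermediate image is 12.04 cm to the right of lens 1, which is 22.7 − (12.04) = 10.66 cm to the left of lens 2, so d_o2 = +10.66 cm.
Lens 2: 1/d_i2 = 1/f₂ − 1/d_o2 = 1/(32.9) − 1/(10.66) = -0.06341, so d_i2 = -15.8 cm.
The final image is virtual, 15.8 cm to the left of lens 2 (overall magnification ≈ -1.9).

15.8 cm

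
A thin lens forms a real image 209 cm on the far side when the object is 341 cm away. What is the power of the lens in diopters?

d_i = +209 cm.
1/f = 1/d_o + 1/d_i = 1/(341) + 1/(209) = 0.007717 cm⁻¹.
f = 129.6 cm = 1.296 m, so P = 1/f = +0.772 D.

P = +0.772 D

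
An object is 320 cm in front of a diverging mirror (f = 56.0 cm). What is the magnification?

m = +0.149

For a diverging mirror, f = -56.0 cm.
1/d_i = 1/f − 1/d_o = 1/(-56.00) − 1/(320) = -0.02098, so d_i = -47.66 cm.
m = −d_i/d_o = −(-47.66)/(320) = +0.149.
The image is virtual, upright and reduced, behind the mirror.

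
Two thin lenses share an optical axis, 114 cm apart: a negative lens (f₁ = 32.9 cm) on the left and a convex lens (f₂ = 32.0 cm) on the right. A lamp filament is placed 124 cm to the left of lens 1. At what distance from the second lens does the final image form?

41.5 cm

Lens 1 is diverging, so f₁ = −32.9 cm.
Lens 1: 1/d_i1 = 1/f₁ − 1/d_o1 = 1/(-32.9) − 1/(124) = -0.03846, so d_i1 = -26.00 cm.
The intermediate image is 26.00 cm to the left of lens 1 (virtual), which is 114 − (-26.00) = 140.0 cm to the left of lens 2, so d_o2 = +140.0 cm.
Lens 2: 1/d_i2 = 1/f₂ − 1/d_o2 = 1/(32.0) − 1/(140.0) = 0.02411, so d_i2 = 41.5 cm.
The final image is real, 41.5 cm to the right of lens 2 (overall magnification ≈ -0.062).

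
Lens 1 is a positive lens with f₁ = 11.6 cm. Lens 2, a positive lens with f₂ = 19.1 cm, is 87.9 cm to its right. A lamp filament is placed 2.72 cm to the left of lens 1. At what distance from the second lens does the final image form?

Lens 1: 1/d_i1 = 1/f₁ − 1/d_o1 = 1/(11.6) − 1/(2.72) = -0.2814, so d_i1 = -3.553 cm.
The intermediate image is 3.553 cm to the left of lens 1 (virtual), which is 87.9 − (-3.553) = 91.45 cm to the left of lens 2, so d_o2 = +91.45 cm.
Lens 2: 1/d_i2 = 1/f₂ − 1/d_o2 = 1/(19.1) − 1/(91.45) = 0.04142, so d_i2 = 24.1 cm.
The final image is real, 24.1 cm to the right of lens 2 (overall magnification ≈ -0.34).

24.1 cm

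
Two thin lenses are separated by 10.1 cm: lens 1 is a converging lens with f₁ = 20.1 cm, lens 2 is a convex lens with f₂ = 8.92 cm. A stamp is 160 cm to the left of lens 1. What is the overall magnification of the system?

m = -0.0588

Lens 1: 1/d_i1 = 1/(20.1) − 1/(160) = 0.04350, so d_i1 = 22.99 cm; m₁ = −d_i1/d_o1 = -0.1437.
d_o2 = 10.1 − (22.99) = -12.89 cm (virtual object).
Lens 2: 1/d_i2 = 1/(8.92) − 1/(-12.89) = 0.1897, so d_i2 = 5.272 cm; m₂ = −d_i2/d_o2 = +0.4090.
m = m₁·m₂ = (-0.1437)(+0.4090) = -0.0588.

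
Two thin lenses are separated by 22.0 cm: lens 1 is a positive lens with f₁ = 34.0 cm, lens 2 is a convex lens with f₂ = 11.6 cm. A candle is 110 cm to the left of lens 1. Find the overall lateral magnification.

m = -0.134

Lens 1: 1/d_i1 = 1/(34.0) − 1/(110) = 0.02032, so d_i1 = 49.21 cm; m₁ = −d_i1/d_o1 = -0.4474.
d_o2 = 22.0 − (49.21) = -27.21 cm (virtual object).
Lens 2: 1/d_i2 = 1/(11.6) − 1/(-27.21) = 0.1230, so d_i2 = 8.133 cm; m₂ = −d_i2/d_o2 = +0.2989.
m = m₁·m₂ = (-0.4474)(+0.2989) = -0.134.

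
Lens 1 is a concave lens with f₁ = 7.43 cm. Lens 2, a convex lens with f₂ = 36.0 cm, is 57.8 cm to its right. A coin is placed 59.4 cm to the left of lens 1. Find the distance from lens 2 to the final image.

81.6 cm

Lens 1 is diverging, so f₁ = −7.43 cm.
Lens 1: 1/d_i1 = 1/f₁ − 1/d_o1 = 1/(-7.43) − 1/(59.4) = -0.1514, so d_i1 = -6.604 cm.
The intermediate image is 6.604 cm to the left of lens 1 (virtual), which is 57.8 − (-6.604) = 64.40 cm to the left of lens 2, so d_o2 = +64.40 cm.
Lens 2: 1/d_i2 = 1/f₂ − 1/d_o2 = 1/(36.0) − 1/(64.40) = 0.01225, so d_i2 = 81.6 cm.
The final image is real, 81.6 cm to the right of lens 2 (overall magnification ≈ -0.14).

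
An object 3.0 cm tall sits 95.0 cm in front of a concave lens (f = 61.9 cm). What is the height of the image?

1.18 cm

For a concave lens, f = -61.9 cm.
1/d_i = 1/f − 1/d_o = 1/(-61.90) − 1/(95.0) = -0.02668, so d_i = -37.48 cm.
m = −d_i/d_o = +0.3945.
|h_i| = |m|·h_o = 0.3945 × 3.0 = 1.18 cm. The image is virtual, upright and reduced, on the same side as the object.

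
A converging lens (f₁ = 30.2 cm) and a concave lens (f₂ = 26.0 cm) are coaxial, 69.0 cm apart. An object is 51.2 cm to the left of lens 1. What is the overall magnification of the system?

Lens 1: 1/d_i1 = 1/(30.2) − 1/(51.2) = 0.01358, so d_i1 = 73.63 cm; m₁ = −d_i1/d_o1 = -1.438.
d_o2 = 69.0 − (73.63) = -4.630 cm (virtual object).
f₂ = −26.0 cm (diverging).
Lens 2: 1/d_i2 = 1/(-26.0) − 1/(-4.630) = 0.1775, so d_i2 = 5.633 cm; m₂ = −d_i2/d_o2 = +1.217.
m = m₁·m₂ = (-1.438)(+1.217) = -1.75.

m = -1.75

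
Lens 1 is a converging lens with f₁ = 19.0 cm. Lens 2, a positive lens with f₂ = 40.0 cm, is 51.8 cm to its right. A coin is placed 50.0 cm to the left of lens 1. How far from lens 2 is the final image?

Lens 1: 1/d_i1 = 1/f₁ − 1/d_o1 = 1/(19.0) − 1/(50.0) = 0.03263, so d_i1 = 30.65 cm.
The intermediate image is 30.65 cm to the right of lens 1, which is 51.8 − (30.65) = 21.15 cm to the left of lens 2, so d_o2 = +21.15 cm.
Lens 2: 1/d_i2 = 1/f₂ − 1/d_o2 = 1/(40.0) − 1/(21.15) = -0.02228, so d_i2 = -44.9 cm.
The final image is virtual, 44.9 cm to the left of lens 2 (overall magnification ≈ -1.3).

44.9 cm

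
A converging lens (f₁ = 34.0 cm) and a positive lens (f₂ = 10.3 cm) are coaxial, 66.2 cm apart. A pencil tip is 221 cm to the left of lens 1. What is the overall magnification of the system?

Lens 1: 1/d_i1 = 1/(34.0) − 1/(221) = 0.02489, so d_i1 = 40.18 cm; m₁ = −d_i1/d_o1 = -0.1818.
d_o2 = 66.2 − (40.18) = 26.02 cm.
Lens 2: 1/d_i2 = 1/(10.3) − 1/(26.02) = 0.05866, so d_i2 = 17.05 cm; m₂ = −d_i2/d_o2 = -0.6552.
m = m₁·m₂ = (-0.1818)(-0.6552) = +0.119.

m = +0.119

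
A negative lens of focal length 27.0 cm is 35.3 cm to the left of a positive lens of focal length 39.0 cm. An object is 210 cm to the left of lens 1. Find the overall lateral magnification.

m = -0.220

f₁ = −27.0 cm (diverging).
Lens 1: 1/d_i1 = 1/(-27.0) − 1/(210) = -0.04180, so d_i1 = -23.92 cm; m₁ = −d_i1/d_o1 = +0.1139.
d_o2 = 35.3 − (-23.92) = 59.22 cm.
Lens 2: 1/d_i2 = 1/(39.0) − 1/(59.22) = 0.008755, so d_i2 = 114.2 cm; m₂ = −d_i2/d_o2 = -1.929.
m = m₁·m₂ = (+0.1139)(-1.929) = -0.220.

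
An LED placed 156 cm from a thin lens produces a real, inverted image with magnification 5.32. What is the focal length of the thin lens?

f = 131 cm (converging)

m = −d_i/d_o ⇒ d_i = −m·d_o = −(-5.32)·(156) = 829.9 cm.
1/f = 1/d_o + 1/d_i = 1/(156) + 1/(829.9) = 0.007615, so f = 131 cm.
Since f is positive, the thin lens is converging.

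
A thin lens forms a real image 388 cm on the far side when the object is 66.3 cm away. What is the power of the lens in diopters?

P = +1.77 D

d_i = +388 cm.
1/f = 1/d_o + 1/d_i = 1/(66.3) + 1/(388) = 0.01766 cm⁻¹.
f = 56.62 cm = 0.5662 m, so P = 1/f = +1.77 D.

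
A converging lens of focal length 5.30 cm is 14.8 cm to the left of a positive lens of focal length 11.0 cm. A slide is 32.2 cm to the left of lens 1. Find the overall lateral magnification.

m = -0.852

Lens 1: 1/d_i1 = 1/(5.30) − 1/(32.2) = 0.1576, so d_i1 = 6.344 cm; m₁ = −d_i1/d_o1 = -0.1970.
d_o2 = 14.8 − (6.344) = 8.456 cm.
Lens 2: 1/d_i2 = 1/(11.0) − 1/(8.456) = -0.02735, so d_i2 = -36.56 cm; m₂ = −d_i2/d_o2 = +4.324.
m = m₁·m₂ = (-0.1970)(+4.324) = -0.852.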